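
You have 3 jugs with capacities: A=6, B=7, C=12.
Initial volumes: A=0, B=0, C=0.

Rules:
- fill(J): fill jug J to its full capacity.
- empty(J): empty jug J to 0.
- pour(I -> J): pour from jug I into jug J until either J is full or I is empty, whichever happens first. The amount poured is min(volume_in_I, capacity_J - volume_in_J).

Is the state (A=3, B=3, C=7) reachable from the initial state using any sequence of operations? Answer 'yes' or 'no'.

BFS explored all 398 reachable states.
Reachable set includes: (0,0,0), (0,0,1), (0,0,2), (0,0,3), (0,0,4), (0,0,5), (0,0,6), (0,0,7), (0,0,8), (0,0,9), (0,0,10), (0,0,11) ...
Target (A=3, B=3, C=7) not in reachable set → no.

Answer: no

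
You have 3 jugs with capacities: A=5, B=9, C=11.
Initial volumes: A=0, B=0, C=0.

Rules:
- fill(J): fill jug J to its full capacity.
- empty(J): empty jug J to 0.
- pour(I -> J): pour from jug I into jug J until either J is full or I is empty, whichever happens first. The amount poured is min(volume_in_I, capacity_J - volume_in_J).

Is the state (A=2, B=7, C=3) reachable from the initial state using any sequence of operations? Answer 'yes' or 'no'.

Answer: no

Derivation:
BFS explored all 400 reachable states.
Reachable set includes: (0,0,0), (0,0,1), (0,0,2), (0,0,3), (0,0,4), (0,0,5), (0,0,6), (0,0,7), (0,0,8), (0,0,9), (0,0,10), (0,0,11) ...
Target (A=2, B=7, C=3) not in reachable set → no.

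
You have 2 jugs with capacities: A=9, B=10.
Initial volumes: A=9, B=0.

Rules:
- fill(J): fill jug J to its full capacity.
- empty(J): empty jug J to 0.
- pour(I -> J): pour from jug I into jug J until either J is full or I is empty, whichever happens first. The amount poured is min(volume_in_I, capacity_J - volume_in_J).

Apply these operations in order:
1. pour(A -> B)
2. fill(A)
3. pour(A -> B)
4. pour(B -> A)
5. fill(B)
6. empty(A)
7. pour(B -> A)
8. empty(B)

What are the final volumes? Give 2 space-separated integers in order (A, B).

Answer: 9 0

Derivation:
Step 1: pour(A -> B) -> (A=0 B=9)
Step 2: fill(A) -> (A=9 B=9)
Step 3: pour(A -> B) -> (A=8 B=10)
Step 4: pour(B -> A) -> (A=9 B=9)
Step 5: fill(B) -> (A=9 B=10)
Step 6: empty(A) -> (A=0 B=10)
Step 7: pour(B -> A) -> (A=9 B=1)
Step 8: empty(B) -> (A=9 B=0)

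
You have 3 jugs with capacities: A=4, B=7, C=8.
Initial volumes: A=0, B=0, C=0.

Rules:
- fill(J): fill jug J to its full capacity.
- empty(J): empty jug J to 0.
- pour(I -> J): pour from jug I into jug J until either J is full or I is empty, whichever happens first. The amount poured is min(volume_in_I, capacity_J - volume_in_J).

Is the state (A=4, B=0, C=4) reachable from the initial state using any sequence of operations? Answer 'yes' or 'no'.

BFS from (A=0, B=0, C=0):
  1. fill(C) -> (A=0 B=0 C=8)
  2. pour(C -> A) -> (A=4 B=0 C=4)
Target reached → yes.

Answer: yes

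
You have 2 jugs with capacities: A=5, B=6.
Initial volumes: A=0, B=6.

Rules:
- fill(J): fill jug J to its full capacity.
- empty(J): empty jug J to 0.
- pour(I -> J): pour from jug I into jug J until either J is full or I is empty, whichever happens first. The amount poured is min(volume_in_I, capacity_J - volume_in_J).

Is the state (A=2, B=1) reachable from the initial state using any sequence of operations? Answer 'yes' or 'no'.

BFS explored all 22 reachable states.
Reachable set includes: (0,0), (0,1), (0,2), (0,3), (0,4), (0,5), (0,6), (1,0), (1,6), (2,0), (2,6), (3,0) ...
Target (A=2, B=1) not in reachable set → no.

Answer: no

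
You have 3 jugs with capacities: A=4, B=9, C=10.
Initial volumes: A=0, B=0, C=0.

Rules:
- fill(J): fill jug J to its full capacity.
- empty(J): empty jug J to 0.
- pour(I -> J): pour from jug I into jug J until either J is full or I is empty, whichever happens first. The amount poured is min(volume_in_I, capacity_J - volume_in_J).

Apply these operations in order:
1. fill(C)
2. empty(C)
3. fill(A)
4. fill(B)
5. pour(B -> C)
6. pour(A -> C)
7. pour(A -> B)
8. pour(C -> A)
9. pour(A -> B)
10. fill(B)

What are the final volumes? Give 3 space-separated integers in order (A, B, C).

Answer: 0 9 6

Derivation:
Step 1: fill(C) -> (A=0 B=0 C=10)
Step 2: empty(C) -> (A=0 B=0 C=0)
Step 3: fill(A) -> (A=4 B=0 C=0)
Step 4: fill(B) -> (A=4 B=9 C=0)
Step 5: pour(B -> C) -> (A=4 B=0 C=9)
Step 6: pour(A -> C) -> (A=3 B=0 C=10)
Step 7: pour(A -> B) -> (A=0 B=3 C=10)
Step 8: pour(C -> A) -> (A=4 B=3 C=6)
Step 9: pour(A -> B) -> (A=0 B=7 C=6)
Step 10: fill(B) -> (A=0 B=9 C=6)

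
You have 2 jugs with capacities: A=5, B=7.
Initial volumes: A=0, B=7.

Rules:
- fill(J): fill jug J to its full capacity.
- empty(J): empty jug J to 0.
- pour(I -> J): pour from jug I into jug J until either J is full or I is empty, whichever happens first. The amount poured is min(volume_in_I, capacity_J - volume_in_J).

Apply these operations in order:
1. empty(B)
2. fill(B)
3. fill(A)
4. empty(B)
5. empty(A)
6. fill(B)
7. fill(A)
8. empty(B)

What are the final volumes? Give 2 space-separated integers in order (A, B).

Answer: 5 0

Derivation:
Step 1: empty(B) -> (A=0 B=0)
Step 2: fill(B) -> (A=0 B=7)
Step 3: fill(A) -> (A=5 B=7)
Step 4: empty(B) -> (A=5 B=0)
Step 5: empty(A) -> (A=0 B=0)
Step 6: fill(B) -> (A=0 B=7)
Step 7: fill(A) -> (A=5 B=7)
Step 8: empty(B) -> (A=5 B=0)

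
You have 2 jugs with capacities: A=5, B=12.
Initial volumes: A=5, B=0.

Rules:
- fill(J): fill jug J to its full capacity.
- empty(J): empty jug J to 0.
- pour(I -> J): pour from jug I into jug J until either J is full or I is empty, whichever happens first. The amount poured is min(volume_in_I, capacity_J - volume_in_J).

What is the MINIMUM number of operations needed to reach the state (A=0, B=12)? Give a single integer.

BFS from (A=5, B=0). One shortest path:
  1. empty(A) -> (A=0 B=0)
  2. fill(B) -> (A=0 B=12)
Reached target in 2 moves.

Answer: 2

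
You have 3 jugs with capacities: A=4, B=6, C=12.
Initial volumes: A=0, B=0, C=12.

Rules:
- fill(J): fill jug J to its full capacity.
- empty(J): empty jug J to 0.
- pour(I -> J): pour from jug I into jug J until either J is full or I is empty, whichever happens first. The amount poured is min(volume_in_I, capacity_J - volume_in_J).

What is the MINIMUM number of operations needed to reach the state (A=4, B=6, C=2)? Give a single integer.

Answer: 2

Derivation:
BFS from (A=0, B=0, C=12). One shortest path:
  1. pour(C -> A) -> (A=4 B=0 C=8)
  2. pour(C -> B) -> (A=4 B=6 C=2)
Reached target in 2 moves.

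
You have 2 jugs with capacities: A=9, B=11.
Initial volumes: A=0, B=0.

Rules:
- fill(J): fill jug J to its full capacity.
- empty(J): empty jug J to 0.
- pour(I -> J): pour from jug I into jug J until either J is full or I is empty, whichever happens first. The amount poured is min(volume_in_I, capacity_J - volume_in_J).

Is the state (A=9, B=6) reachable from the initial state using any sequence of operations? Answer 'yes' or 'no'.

BFS from (A=0, B=0):
  1. fill(B) -> (A=0 B=11)
  2. pour(B -> A) -> (A=9 B=2)
  3. empty(A) -> (A=0 B=2)
  4. pour(B -> A) -> (A=2 B=0)
  5. fill(B) -> (A=2 B=11)
  6. pour(B -> A) -> (A=9 B=4)
  7. empty(A) -> (A=0 B=4)
  8. pour(B -> A) -> (A=4 B=0)
  9. fill(B) -> (A=4 B=11)
  10. pour(B -> A) -> (A=9 B=6)
Target reached → yes.

Answer: yes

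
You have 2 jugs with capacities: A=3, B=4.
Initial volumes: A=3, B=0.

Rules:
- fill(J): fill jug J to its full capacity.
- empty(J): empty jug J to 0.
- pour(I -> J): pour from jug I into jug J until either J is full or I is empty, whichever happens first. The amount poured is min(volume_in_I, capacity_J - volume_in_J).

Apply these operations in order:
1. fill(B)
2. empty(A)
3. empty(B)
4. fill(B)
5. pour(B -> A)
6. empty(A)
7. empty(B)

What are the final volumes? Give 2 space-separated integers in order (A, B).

Step 1: fill(B) -> (A=3 B=4)
Step 2: empty(A) -> (A=0 B=4)
Step 3: empty(B) -> (A=0 B=0)
Step 4: fill(B) -> (A=0 B=4)
Step 5: pour(B -> A) -> (A=3 B=1)
Step 6: empty(A) -> (A=0 B=1)
Step 7: empty(B) -> (A=0 B=0)

Answer: 0 0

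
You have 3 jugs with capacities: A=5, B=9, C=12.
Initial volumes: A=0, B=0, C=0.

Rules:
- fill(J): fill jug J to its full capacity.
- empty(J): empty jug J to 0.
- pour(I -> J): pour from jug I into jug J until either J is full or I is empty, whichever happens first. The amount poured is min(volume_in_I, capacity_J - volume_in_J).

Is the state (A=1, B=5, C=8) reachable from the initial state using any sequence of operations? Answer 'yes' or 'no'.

BFS explored all 428 reachable states.
Reachable set includes: (0,0,0), (0,0,1), (0,0,2), (0,0,3), (0,0,4), (0,0,5), (0,0,6), (0,0,7), (0,0,8), (0,0,9), (0,0,10), (0,0,11) ...
Target (A=1, B=5, C=8) not in reachable set → no.

Answer: no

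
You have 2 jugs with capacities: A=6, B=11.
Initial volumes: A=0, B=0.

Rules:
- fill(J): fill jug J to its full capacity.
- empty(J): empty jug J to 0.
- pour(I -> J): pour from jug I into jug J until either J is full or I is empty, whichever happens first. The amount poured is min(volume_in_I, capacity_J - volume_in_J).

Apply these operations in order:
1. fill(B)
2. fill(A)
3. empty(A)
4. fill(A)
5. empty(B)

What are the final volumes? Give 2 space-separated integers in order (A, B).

Answer: 6 0

Derivation:
Step 1: fill(B) -> (A=0 B=11)
Step 2: fill(A) -> (A=6 B=11)
Step 3: empty(A) -> (A=0 B=11)
Step 4: fill(A) -> (A=6 B=11)
Step 5: empty(B) -> (A=6 B=0)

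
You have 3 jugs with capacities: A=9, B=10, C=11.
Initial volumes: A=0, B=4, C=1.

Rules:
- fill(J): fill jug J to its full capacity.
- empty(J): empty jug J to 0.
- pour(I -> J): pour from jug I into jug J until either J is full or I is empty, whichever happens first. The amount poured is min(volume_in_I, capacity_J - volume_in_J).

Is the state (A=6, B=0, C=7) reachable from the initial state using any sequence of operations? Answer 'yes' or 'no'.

BFS from (A=0, B=4, C=1):
  1. fill(C) -> (A=0 B=4 C=11)
  2. pour(C -> A) -> (A=9 B=4 C=2)
  3. pour(C -> B) -> (A=9 B=6 C=0)
  4. pour(A -> C) -> (A=0 B=6 C=9)
  5. fill(A) -> (A=9 B=6 C=9)
  6. pour(A -> C) -> (A=7 B=6 C=11)
  7. empty(C) -> (A=7 B=6 C=0)
  8. pour(A -> C) -> (A=0 B=6 C=7)
  9. pour(B -> A) -> (A=6 B=0 C=7)
Target reached → yes.

Answer: yes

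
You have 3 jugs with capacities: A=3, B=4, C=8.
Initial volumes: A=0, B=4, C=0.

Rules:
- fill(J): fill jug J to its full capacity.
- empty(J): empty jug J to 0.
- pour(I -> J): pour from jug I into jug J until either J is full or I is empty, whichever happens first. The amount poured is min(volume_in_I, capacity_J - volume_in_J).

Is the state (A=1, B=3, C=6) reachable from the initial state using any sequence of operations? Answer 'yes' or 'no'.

BFS explored all 138 reachable states.
Reachable set includes: (0,0,0), (0,0,1), (0,0,2), (0,0,3), (0,0,4), (0,0,5), (0,0,6), (0,0,7), (0,0,8), (0,1,0), (0,1,1), (0,1,2) ...
Target (A=1, B=3, C=6) not in reachable set → no.

Answer: no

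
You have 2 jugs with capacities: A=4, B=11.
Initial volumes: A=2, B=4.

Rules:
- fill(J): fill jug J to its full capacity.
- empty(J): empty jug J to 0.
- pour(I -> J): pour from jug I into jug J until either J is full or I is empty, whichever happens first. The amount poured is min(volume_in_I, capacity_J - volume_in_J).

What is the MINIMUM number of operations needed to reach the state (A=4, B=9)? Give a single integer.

BFS from (A=2, B=4). One shortest path:
  1. fill(B) -> (A=2 B=11)
  2. pour(B -> A) -> (A=4 B=9)
Reached target in 2 moves.

Answer: 2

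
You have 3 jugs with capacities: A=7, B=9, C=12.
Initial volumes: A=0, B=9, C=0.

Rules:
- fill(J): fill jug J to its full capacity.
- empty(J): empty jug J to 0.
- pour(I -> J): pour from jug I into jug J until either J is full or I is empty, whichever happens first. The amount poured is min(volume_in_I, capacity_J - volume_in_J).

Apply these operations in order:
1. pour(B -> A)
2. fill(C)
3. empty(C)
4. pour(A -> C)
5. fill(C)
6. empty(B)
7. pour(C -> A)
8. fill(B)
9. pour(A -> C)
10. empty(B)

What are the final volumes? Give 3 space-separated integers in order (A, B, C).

Step 1: pour(B -> A) -> (A=7 B=2 C=0)
Step 2: fill(C) -> (A=7 B=2 C=12)
Step 3: empty(C) -> (A=7 B=2 C=0)
Step 4: pour(A -> C) -> (A=0 B=2 C=7)
Step 5: fill(C) -> (A=0 B=2 C=12)
Step 6: empty(B) -> (A=0 B=0 C=12)
Step 7: pour(C -> A) -> (A=7 B=0 C=5)
Step 8: fill(B) -> (A=7 B=9 C=5)
Step 9: pour(A -> C) -> (A=0 B=9 C=12)
Step 10: empty(B) -> (A=0 B=0 C=12)

Answer: 0 0 12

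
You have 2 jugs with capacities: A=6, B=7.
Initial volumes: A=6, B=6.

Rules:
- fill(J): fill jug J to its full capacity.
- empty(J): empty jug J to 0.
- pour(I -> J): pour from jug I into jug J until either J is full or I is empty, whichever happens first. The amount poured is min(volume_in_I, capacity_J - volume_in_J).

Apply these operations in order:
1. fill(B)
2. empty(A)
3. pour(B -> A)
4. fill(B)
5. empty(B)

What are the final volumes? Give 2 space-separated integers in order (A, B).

Step 1: fill(B) -> (A=6 B=7)
Step 2: empty(A) -> (A=0 B=7)
Step 3: pour(B -> A) -> (A=6 B=1)
Step 4: fill(B) -> (A=6 B=7)
Step 5: empty(B) -> (A=6 B=0)

Answer: 6 0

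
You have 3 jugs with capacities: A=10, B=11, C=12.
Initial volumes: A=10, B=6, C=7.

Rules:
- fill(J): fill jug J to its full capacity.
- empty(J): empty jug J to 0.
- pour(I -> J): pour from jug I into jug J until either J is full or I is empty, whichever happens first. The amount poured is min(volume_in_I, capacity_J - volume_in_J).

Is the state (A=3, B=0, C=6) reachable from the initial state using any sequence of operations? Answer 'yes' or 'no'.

Answer: yes

Derivation:
BFS from (A=10, B=6, C=7):
  1. pour(A -> C) -> (A=5 B=6 C=12)
  2. empty(C) -> (A=5 B=6 C=0)
  3. pour(A -> C) -> (A=0 B=6 C=5)
  4. fill(A) -> (A=10 B=6 C=5)
  5. pour(A -> C) -> (A=3 B=6 C=12)
  6. empty(C) -> (A=3 B=6 C=0)
  7. pour(B -> C) -> (A=3 B=0 C=6)
Target reached → yes.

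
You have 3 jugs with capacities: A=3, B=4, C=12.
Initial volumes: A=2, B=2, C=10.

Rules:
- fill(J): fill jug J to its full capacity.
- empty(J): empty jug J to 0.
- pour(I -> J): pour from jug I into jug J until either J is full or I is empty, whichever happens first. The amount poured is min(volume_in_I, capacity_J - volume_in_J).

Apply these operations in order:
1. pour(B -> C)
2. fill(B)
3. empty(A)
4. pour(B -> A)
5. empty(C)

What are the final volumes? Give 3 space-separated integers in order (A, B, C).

Step 1: pour(B -> C) -> (A=2 B=0 C=12)
Step 2: fill(B) -> (A=2 B=4 C=12)
Step 3: empty(A) -> (A=0 B=4 C=12)
Step 4: pour(B -> A) -> (A=3 B=1 C=12)
Step 5: empty(C) -> (A=3 B=1 C=0)

Answer: 3 1 0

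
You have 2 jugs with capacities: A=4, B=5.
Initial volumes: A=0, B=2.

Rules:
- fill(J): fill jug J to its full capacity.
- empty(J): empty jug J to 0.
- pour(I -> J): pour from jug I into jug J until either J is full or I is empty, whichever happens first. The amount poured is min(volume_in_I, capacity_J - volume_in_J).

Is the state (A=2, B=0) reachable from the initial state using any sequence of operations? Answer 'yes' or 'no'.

Answer: yes

Derivation:
BFS from (A=0, B=2):
  1. pour(B -> A) -> (A=2 B=0)
Target reached → yes.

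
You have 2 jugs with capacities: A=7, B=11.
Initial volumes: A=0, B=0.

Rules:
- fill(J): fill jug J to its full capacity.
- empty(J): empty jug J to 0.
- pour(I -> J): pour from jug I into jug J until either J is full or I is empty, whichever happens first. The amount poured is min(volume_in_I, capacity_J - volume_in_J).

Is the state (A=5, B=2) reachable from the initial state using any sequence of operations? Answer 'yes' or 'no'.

Answer: no

Derivation:
BFS explored all 36 reachable states.
Reachable set includes: (0,0), (0,1), (0,2), (0,3), (0,4), (0,5), (0,6), (0,7), (0,8), (0,9), (0,10), (0,11) ...
Target (A=5, B=2) not in reachable set → no.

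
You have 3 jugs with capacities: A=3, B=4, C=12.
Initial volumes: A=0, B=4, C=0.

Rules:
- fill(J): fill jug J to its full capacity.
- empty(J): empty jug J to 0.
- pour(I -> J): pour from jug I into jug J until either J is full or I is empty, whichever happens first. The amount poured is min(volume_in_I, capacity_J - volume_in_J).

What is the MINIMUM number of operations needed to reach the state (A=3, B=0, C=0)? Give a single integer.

BFS from (A=0, B=4, C=0). One shortest path:
  1. fill(A) -> (A=3 B=4 C=0)
  2. empty(B) -> (A=3 B=0 C=0)
Reached target in 2 moves.

Answer: 2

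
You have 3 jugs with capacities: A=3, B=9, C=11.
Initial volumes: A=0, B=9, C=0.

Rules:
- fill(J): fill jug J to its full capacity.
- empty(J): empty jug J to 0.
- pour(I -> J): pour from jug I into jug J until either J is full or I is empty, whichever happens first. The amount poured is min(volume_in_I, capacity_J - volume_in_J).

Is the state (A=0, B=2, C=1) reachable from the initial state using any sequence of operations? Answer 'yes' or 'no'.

Answer: yes

Derivation:
BFS from (A=0, B=9, C=0):
  1. fill(A) -> (A=3 B=9 C=0)
  2. pour(B -> C) -> (A=3 B=0 C=9)
  3. pour(A -> C) -> (A=1 B=0 C=11)
  4. pour(C -> B) -> (A=1 B=9 C=2)
  5. empty(B) -> (A=1 B=0 C=2)
  6. pour(C -> B) -> (A=1 B=2 C=0)
  7. pour(A -> C) -> (A=0 B=2 C=1)
Target reached → yes.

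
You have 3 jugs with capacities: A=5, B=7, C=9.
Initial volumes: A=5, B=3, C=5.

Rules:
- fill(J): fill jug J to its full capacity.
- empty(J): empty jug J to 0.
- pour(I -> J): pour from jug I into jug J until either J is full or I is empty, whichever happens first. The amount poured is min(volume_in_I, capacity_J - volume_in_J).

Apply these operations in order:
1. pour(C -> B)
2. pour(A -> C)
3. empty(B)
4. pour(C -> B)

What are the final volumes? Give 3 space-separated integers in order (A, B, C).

Step 1: pour(C -> B) -> (A=5 B=7 C=1)
Step 2: pour(A -> C) -> (A=0 B=7 C=6)
Step 3: empty(B) -> (A=0 B=0 C=6)
Step 4: pour(C -> B) -> (A=0 B=6 C=0)

Answer: 0 6 0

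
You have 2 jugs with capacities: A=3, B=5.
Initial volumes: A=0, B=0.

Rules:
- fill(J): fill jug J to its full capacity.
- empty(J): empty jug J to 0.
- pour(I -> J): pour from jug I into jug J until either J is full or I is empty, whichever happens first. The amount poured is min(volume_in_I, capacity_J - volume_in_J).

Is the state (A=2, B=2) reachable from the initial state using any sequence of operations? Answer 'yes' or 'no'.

Answer: no

Derivation:
BFS explored all 16 reachable states.
Reachable set includes: (0,0), (0,1), (0,2), (0,3), (0,4), (0,5), (1,0), (1,5), (2,0), (2,5), (3,0), (3,1) ...
Target (A=2, B=2) not in reachable set → no.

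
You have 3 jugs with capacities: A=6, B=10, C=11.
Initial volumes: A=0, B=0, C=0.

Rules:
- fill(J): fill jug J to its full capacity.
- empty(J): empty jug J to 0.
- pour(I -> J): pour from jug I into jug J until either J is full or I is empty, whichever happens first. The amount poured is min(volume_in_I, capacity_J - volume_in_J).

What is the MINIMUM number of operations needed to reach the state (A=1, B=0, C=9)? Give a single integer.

BFS from (A=0, B=0, C=0). One shortest path:
  1. fill(C) -> (A=0 B=0 C=11)
  2. pour(C -> B) -> (A=0 B=10 C=1)
  3. pour(C -> A) -> (A=1 B=10 C=0)
  4. pour(B -> C) -> (A=1 B=0 C=10)
  5. fill(B) -> (A=1 B=10 C=10)
  6. pour(B -> C) -> (A=1 B=9 C=11)
  7. empty(C) -> (A=1 B=9 C=0)
  8. pour(B -> C) -> (A=1 B=0 C=9)
Reached target in 8 moves.

Answer: 8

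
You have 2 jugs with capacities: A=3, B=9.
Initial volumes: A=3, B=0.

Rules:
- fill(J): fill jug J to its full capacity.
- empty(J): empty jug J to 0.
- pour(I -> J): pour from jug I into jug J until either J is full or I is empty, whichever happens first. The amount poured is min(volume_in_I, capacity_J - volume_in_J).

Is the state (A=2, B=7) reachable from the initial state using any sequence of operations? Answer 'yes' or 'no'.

BFS explored all 8 reachable states.
Reachable set includes: (0,0), (0,3), (0,6), (0,9), (3,0), (3,3), (3,6), (3,9)
Target (A=2, B=7) not in reachable set → no.

Answer: no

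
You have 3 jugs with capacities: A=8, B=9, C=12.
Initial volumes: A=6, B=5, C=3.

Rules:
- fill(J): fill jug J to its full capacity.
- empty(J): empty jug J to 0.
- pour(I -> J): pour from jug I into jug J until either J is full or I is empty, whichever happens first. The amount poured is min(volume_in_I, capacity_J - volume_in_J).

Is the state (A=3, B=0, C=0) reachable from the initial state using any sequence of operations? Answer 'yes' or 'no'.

BFS from (A=6, B=5, C=3):
  1. empty(A) -> (A=0 B=5 C=3)
  2. empty(B) -> (A=0 B=0 C=3)
  3. pour(C -> A) -> (A=3 B=0 C=0)
Target reached → yes.

Answer: yes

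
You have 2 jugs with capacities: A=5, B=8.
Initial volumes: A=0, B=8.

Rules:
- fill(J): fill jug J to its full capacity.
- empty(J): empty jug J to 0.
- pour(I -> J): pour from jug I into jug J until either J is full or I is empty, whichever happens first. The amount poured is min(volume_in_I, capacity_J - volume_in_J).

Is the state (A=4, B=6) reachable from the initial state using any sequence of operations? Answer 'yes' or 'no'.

Answer: no

Derivation:
BFS explored all 26 reachable states.
Reachable set includes: (0,0), (0,1), (0,2), (0,3), (0,4), (0,5), (0,6), (0,7), (0,8), (1,0), (1,8), (2,0) ...
Target (A=4, B=6) not in reachable set → no.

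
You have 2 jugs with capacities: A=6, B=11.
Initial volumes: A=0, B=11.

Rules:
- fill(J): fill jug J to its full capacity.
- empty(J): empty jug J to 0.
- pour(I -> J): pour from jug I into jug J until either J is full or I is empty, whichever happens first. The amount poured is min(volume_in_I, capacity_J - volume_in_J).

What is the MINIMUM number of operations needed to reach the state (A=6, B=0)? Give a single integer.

Answer: 2

Derivation:
BFS from (A=0, B=11). One shortest path:
  1. fill(A) -> (A=6 B=11)
  2. empty(B) -> (A=6 B=0)
Reached target in 2 moves.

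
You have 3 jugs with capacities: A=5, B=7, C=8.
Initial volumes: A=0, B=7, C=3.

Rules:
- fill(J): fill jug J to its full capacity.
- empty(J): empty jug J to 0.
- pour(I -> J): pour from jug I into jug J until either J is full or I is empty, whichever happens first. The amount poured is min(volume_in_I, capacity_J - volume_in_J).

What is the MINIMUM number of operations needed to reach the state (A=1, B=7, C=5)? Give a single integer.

BFS from (A=0, B=7, C=3). One shortest path:
  1. fill(A) -> (A=5 B=7 C=3)
  2. empty(B) -> (A=5 B=0 C=3)
  3. pour(C -> B) -> (A=5 B=3 C=0)
  4. pour(A -> C) -> (A=0 B=3 C=5)
  5. fill(A) -> (A=5 B=3 C=5)
  6. pour(A -> B) -> (A=1 B=7 C=5)
Reached target in 6 moves.

Answer: 6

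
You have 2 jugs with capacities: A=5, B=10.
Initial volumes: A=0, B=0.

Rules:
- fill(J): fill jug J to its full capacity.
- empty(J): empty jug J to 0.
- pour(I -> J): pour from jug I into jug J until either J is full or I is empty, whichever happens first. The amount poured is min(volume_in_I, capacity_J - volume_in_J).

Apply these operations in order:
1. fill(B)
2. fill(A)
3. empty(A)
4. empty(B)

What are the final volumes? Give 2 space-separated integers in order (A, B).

Answer: 0 0

Derivation:
Step 1: fill(B) -> (A=0 B=10)
Step 2: fill(A) -> (A=5 B=10)
Step 3: empty(A) -> (A=0 B=10)
Step 4: empty(B) -> (A=0 B=0)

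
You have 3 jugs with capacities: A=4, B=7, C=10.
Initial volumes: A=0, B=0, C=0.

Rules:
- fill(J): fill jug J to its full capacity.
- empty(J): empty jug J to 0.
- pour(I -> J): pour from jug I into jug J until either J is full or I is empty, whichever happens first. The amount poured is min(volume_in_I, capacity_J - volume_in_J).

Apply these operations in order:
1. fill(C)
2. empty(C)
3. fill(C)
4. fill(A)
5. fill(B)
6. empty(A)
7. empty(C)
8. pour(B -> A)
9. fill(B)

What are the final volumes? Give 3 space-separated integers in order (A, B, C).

Step 1: fill(C) -> (A=0 B=0 C=10)
Step 2: empty(C) -> (A=0 B=0 C=0)
Step 3: fill(C) -> (A=0 B=0 C=10)
Step 4: fill(A) -> (A=4 B=0 C=10)
Step 5: fill(B) -> (A=4 B=7 C=10)
Step 6: empty(A) -> (A=0 B=7 C=10)
Step 7: empty(C) -> (A=0 B=7 C=0)
Step 8: pour(B -> A) -> (A=4 B=3 C=0)
Step 9: fill(B) -> (A=4 B=7 C=0)

Answer: 4 7 0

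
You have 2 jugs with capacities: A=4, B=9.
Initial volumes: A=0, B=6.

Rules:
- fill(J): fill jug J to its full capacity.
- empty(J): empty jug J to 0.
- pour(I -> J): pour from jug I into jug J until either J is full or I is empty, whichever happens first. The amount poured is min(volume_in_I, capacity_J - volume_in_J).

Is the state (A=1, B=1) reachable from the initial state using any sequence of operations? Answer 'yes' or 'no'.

BFS explored all 26 reachable states.
Reachable set includes: (0,0), (0,1), (0,2), (0,3), (0,4), (0,5), (0,6), (0,7), (0,8), (0,9), (1,0), (1,9) ...
Target (A=1, B=1) not in reachable set → no.

Answer: no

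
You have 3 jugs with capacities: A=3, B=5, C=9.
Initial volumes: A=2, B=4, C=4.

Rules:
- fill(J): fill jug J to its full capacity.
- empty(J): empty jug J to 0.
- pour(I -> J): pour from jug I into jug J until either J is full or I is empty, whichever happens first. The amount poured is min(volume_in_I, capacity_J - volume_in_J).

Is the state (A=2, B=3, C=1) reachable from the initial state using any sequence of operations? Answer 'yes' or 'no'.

Answer: no

Derivation:
BFS explored all 177 reachable states.
Reachable set includes: (0,0,0), (0,0,1), (0,0,2), (0,0,3), (0,0,4), (0,0,5), (0,0,6), (0,0,7), (0,0,8), (0,0,9), (0,1,0), (0,1,1) ...
Target (A=2, B=3, C=1) not in reachable set → no.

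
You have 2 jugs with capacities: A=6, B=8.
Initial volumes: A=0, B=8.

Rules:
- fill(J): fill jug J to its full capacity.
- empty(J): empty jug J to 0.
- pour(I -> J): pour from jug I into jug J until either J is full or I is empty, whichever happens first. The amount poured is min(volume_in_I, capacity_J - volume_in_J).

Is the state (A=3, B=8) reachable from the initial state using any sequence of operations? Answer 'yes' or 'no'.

Answer: no

Derivation:
BFS explored all 14 reachable states.
Reachable set includes: (0,0), (0,2), (0,4), (0,6), (0,8), (2,0), (2,8), (4,0), (4,8), (6,0), (6,2), (6,4) ...
Target (A=3, B=8) not in reachable set → no.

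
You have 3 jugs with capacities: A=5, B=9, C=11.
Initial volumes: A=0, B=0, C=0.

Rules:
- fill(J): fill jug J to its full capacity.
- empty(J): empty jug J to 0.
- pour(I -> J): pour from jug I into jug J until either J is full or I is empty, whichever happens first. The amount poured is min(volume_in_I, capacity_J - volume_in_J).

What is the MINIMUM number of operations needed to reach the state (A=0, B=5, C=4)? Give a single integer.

BFS from (A=0, B=0, C=0). One shortest path:
  1. fill(B) -> (A=0 B=9 C=0)
  2. pour(B -> A) -> (A=5 B=4 C=0)
  3. pour(B -> C) -> (A=5 B=0 C=4)
  4. pour(A -> B) -> (A=0 B=5 C=4)
Reached target in 4 moves.

Answer: 4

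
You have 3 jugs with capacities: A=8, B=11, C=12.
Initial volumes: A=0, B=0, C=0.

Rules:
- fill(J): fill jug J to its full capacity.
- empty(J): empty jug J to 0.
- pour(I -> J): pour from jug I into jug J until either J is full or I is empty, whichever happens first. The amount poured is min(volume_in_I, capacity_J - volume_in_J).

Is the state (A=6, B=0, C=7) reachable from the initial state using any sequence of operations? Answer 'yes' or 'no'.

Answer: yes

Derivation:
BFS from (A=0, B=0, C=0):
  1. fill(C) -> (A=0 B=0 C=12)
  2. pour(C -> B) -> (A=0 B=11 C=1)
  3. pour(B -> A) -> (A=8 B=3 C=1)
  4. pour(A -> C) -> (A=0 B=3 C=9)
  5. pour(B -> A) -> (A=3 B=0 C=9)
  6. pour(C -> B) -> (A=3 B=9 C=0)
  7. fill(C) -> (A=3 B=9 C=12)
  8. pour(C -> A) -> (A=8 B=9 C=7)
  9. pour(A -> B) -> (A=6 B=11 C=7)
  10. empty(B) -> (A=6 B=0 C=7)
Target reached → yes.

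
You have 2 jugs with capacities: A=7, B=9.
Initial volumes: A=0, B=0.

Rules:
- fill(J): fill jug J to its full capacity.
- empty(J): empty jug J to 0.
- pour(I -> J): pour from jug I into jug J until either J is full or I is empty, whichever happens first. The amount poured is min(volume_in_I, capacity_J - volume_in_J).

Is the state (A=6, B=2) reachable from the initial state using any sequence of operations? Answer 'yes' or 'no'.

BFS explored all 32 reachable states.
Reachable set includes: (0,0), (0,1), (0,2), (0,3), (0,4), (0,5), (0,6), (0,7), (0,8), (0,9), (1,0), (1,9) ...
Target (A=6, B=2) not in reachable set → no.

Answer: no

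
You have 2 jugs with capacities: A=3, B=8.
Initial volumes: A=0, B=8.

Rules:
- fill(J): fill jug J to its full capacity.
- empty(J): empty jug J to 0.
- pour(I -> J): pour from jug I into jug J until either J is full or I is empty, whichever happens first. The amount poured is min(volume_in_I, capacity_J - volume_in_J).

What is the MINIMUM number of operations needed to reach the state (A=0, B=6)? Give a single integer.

Answer: 5

Derivation:
BFS from (A=0, B=8). One shortest path:
  1. fill(A) -> (A=3 B=8)
  2. empty(B) -> (A=3 B=0)
  3. pour(A -> B) -> (A=0 B=3)
  4. fill(A) -> (A=3 B=3)
  5. pour(A -> B) -> (A=0 B=6)
Reached target in 5 moves.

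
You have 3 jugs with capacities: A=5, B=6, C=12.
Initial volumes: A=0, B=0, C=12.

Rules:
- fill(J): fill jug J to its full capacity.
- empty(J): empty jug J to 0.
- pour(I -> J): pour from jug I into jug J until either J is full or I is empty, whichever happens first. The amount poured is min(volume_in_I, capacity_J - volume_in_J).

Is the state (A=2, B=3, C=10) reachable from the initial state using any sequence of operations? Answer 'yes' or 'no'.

BFS explored all 326 reachable states.
Reachable set includes: (0,0,0), (0,0,1), (0,0,2), (0,0,3), (0,0,4), (0,0,5), (0,0,6), (0,0,7), (0,0,8), (0,0,9), (0,0,10), (0,0,11) ...
Target (A=2, B=3, C=10) not in reachable set → no.

Answer: no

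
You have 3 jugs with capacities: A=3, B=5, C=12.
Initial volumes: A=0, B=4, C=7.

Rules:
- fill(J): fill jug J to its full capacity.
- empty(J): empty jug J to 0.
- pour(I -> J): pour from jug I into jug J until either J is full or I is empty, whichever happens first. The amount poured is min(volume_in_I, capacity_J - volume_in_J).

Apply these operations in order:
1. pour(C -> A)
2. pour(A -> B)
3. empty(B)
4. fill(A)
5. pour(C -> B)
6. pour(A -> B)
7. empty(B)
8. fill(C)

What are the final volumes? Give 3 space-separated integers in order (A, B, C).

Answer: 2 0 12

Derivation:
Step 1: pour(C -> A) -> (A=3 B=4 C=4)
Step 2: pour(A -> B) -> (A=2 B=5 C=4)
Step 3: empty(B) -> (A=2 B=0 C=4)
Step 4: fill(A) -> (A=3 B=0 C=4)
Step 5: pour(C -> B) -> (A=3 B=4 C=0)
Step 6: pour(A -> B) -> (A=2 B=5 C=0)
Step 7: empty(B) -> (A=2 B=0 C=0)
Step 8: fill(C) -> (A=2 B=0 C=12)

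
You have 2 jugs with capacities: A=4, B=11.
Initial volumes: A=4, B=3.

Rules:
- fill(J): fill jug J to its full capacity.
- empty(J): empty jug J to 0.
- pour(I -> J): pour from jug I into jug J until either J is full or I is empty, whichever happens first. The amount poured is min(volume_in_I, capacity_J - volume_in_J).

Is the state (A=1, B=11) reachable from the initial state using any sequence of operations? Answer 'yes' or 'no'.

Answer: yes

Derivation:
BFS from (A=4, B=3):
  1. empty(B) -> (A=4 B=0)
  2. pour(A -> B) -> (A=0 B=4)
  3. fill(A) -> (A=4 B=4)
  4. pour(A -> B) -> (A=0 B=8)
  5. fill(A) -> (A=4 B=8)
  6. pour(A -> B) -> (A=1 B=11)
Target reached → yes.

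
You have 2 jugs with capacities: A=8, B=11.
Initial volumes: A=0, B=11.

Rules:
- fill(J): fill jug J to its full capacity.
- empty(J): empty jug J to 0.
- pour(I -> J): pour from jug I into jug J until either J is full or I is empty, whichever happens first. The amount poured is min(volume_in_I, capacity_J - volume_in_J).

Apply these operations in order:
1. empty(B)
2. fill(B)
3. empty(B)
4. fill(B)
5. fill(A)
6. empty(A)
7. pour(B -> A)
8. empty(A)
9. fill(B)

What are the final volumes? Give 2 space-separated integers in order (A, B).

Answer: 0 11

Derivation:
Step 1: empty(B) -> (A=0 B=0)
Step 2: fill(B) -> (A=0 B=11)
Step 3: empty(B) -> (A=0 B=0)
Step 4: fill(B) -> (A=0 B=11)
Step 5: fill(A) -> (A=8 B=11)
Step 6: empty(A) -> (A=0 B=11)
Step 7: pour(B -> A) -> (A=8 B=3)
Step 8: empty(A) -> (A=0 B=3)
Step 9: fill(B) -> (A=0 B=11)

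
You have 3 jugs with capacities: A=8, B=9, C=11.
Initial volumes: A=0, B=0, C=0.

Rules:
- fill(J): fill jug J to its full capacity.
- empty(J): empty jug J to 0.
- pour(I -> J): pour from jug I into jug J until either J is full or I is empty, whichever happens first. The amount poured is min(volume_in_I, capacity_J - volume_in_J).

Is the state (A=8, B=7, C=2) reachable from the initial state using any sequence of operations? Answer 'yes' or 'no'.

Answer: yes

Derivation:
BFS from (A=0, B=0, C=0):
  1. fill(A) -> (A=8 B=0 C=0)
  2. fill(B) -> (A=8 B=9 C=0)
  3. pour(B -> C) -> (A=8 B=0 C=9)
  4. pour(A -> C) -> (A=6 B=0 C=11)
  5. pour(C -> B) -> (A=6 B=9 C=2)
  6. pour(B -> A) -> (A=8 B=7 C=2)
Target reached → yes.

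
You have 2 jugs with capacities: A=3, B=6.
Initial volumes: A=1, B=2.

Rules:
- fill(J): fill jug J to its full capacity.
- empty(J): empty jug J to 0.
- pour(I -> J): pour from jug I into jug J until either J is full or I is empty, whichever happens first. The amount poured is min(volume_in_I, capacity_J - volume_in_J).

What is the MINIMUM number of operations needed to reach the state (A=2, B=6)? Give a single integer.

BFS from (A=1, B=2). One shortest path:
  1. empty(A) -> (A=0 B=2)
  2. pour(B -> A) -> (A=2 B=0)
  3. fill(B) -> (A=2 B=6)
Reached target in 3 moves.

Answer: 3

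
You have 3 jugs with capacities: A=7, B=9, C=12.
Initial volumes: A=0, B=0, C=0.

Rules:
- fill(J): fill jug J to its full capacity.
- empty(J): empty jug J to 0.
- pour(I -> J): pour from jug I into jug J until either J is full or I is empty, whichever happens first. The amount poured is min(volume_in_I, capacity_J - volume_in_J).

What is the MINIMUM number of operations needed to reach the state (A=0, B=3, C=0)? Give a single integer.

Answer: 4

Derivation:
BFS from (A=0, B=0, C=0). One shortest path:
  1. fill(C) -> (A=0 B=0 C=12)
  2. pour(C -> B) -> (A=0 B=9 C=3)
  3. empty(B) -> (A=0 B=0 C=3)
  4. pour(C -> B) -> (A=0 B=3 C=0)
Reached target in 4 moves.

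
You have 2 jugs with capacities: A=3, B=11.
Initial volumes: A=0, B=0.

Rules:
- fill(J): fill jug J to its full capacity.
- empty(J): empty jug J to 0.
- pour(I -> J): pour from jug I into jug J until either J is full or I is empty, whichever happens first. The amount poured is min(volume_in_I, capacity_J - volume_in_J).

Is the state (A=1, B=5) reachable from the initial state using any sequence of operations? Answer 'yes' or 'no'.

BFS explored all 28 reachable states.
Reachable set includes: (0,0), (0,1), (0,2), (0,3), (0,4), (0,5), (0,6), (0,7), (0,8), (0,9), (0,10), (0,11) ...
Target (A=1, B=5) not in reachable set → no.

Answer: no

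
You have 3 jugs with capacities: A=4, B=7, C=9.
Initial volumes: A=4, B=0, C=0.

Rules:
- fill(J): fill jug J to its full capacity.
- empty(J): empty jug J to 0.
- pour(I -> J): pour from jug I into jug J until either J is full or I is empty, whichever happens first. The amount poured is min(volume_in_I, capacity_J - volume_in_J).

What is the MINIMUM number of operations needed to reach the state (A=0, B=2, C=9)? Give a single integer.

BFS from (A=4, B=0, C=0). One shortest path:
  1. fill(B) -> (A=4 B=7 C=0)
  2. pour(A -> C) -> (A=0 B=7 C=4)
  3. pour(B -> C) -> (A=0 B=2 C=9)
Reached target in 3 moves.

Answer: 3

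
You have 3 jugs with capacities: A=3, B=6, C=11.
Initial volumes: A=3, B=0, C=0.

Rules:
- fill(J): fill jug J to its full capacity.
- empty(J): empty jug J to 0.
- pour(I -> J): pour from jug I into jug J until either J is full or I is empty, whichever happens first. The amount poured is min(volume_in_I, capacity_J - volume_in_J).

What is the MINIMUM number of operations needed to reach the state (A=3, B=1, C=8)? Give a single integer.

BFS from (A=3, B=0, C=0). One shortest path:
  1. empty(A) -> (A=0 B=0 C=0)
  2. fill(B) -> (A=0 B=6 C=0)
  3. pour(B -> C) -> (A=0 B=0 C=6)
  4. fill(B) -> (A=0 B=6 C=6)
  5. pour(B -> C) -> (A=0 B=1 C=11)
  6. pour(C -> A) -> (A=3 B=1 C=8)
Reached target in 6 moves.

Answer: 6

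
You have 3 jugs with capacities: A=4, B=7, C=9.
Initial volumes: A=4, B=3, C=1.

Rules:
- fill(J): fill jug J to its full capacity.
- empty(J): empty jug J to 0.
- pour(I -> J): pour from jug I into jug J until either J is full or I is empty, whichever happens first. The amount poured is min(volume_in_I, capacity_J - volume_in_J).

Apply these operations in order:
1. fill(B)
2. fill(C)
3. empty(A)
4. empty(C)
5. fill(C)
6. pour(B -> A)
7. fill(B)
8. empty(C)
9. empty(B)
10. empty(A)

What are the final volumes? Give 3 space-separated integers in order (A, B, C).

Answer: 0 0 0

Derivation:
Step 1: fill(B) -> (A=4 B=7 C=1)
Step 2: fill(C) -> (A=4 B=7 C=9)
Step 3: empty(A) -> (A=0 B=7 C=9)
Step 4: empty(C) -> (A=0 B=7 C=0)
Step 5: fill(C) -> (A=0 B=7 C=9)
Step 6: pour(B -> A) -> (A=4 B=3 C=9)
Step 7: fill(B) -> (A=4 B=7 C=9)
Step 8: empty(C) -> (A=4 B=7 C=0)
Step 9: empty(B) -> (A=4 B=0 C=0)
Step 10: empty(A) -> (A=0 B=0 C=0)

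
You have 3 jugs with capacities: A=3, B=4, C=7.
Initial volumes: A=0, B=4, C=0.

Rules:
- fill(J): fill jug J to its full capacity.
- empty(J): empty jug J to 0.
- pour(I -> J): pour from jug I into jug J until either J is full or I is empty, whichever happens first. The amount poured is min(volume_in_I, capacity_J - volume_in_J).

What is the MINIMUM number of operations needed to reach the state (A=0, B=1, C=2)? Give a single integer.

Answer: 8

Derivation:
BFS from (A=0, B=4, C=0). One shortest path:
  1. fill(A) -> (A=3 B=4 C=0)
  2. empty(B) -> (A=3 B=0 C=0)
  3. pour(A -> B) -> (A=0 B=3 C=0)
  4. fill(A) -> (A=3 B=3 C=0)
  5. pour(A -> B) -> (A=2 B=4 C=0)
  6. pour(A -> C) -> (A=0 B=4 C=2)
  7. pour(B -> A) -> (A=3 B=1 C=2)
  8. empty(A) -> (A=0 B=1 C=2)
Reached target in 8 moves.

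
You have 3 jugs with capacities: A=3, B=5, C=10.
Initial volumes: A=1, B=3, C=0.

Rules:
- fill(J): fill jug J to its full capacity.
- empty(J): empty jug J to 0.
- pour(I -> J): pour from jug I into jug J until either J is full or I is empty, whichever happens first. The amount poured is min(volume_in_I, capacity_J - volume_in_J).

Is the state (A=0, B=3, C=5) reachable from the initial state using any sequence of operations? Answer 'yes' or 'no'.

Answer: yes

Derivation:
BFS from (A=1, B=3, C=0):
  1. fill(A) -> (A=3 B=3 C=0)
  2. fill(B) -> (A=3 B=5 C=0)
  3. pour(B -> C) -> (A=3 B=0 C=5)
  4. pour(A -> B) -> (A=0 B=3 C=5)
Target reached → yes.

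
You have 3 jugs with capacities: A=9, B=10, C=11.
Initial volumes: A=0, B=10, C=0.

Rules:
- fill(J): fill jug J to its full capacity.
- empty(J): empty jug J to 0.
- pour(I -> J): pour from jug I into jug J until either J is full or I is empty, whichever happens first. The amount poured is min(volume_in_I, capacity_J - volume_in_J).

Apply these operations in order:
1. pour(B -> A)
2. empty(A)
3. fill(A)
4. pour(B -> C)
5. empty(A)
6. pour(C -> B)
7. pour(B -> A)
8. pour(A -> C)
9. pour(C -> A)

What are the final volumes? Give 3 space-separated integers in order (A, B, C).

Answer: 1 0 0

Derivation:
Step 1: pour(B -> A) -> (A=9 B=1 C=0)
Step 2: empty(A) -> (A=0 B=1 C=0)
Step 3: fill(A) -> (A=9 B=1 C=0)
Step 4: pour(B -> C) -> (A=9 B=0 C=1)
Step 5: empty(A) -> (A=0 B=0 C=1)
Step 6: pour(C -> B) -> (A=0 B=1 C=0)
Step 7: pour(B -> A) -> (A=1 B=0 C=0)
Step 8: pour(A -> C) -> (A=0 B=0 C=1)
Step 9: pour(C -> A) -> (A=1 B=0 C=0)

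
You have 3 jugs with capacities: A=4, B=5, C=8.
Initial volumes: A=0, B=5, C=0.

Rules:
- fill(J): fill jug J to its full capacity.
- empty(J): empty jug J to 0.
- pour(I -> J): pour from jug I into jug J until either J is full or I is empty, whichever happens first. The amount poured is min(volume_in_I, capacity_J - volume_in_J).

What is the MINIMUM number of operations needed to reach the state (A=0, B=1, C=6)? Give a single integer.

Answer: 8

Derivation:
BFS from (A=0, B=5, C=0). One shortest path:
  1. pour(B -> A) -> (A=4 B=1 C=0)
  2. empty(A) -> (A=0 B=1 C=0)
  3. pour(B -> C) -> (A=0 B=0 C=1)
  4. fill(B) -> (A=0 B=5 C=1)
  5. pour(B -> C) -> (A=0 B=0 C=6)
  6. fill(B) -> (A=0 B=5 C=6)
  7. pour(B -> A) -> (A=4 B=1 C=6)
  8. empty(A) -> (A=0 B=1 C=6)
Reached target in 8 moves.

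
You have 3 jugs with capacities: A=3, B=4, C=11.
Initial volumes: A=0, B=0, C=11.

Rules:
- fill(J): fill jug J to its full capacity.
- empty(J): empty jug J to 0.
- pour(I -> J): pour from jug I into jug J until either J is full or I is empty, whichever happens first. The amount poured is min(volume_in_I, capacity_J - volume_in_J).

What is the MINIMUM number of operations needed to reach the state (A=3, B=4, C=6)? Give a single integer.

BFS from (A=0, B=0, C=11). One shortest path:
  1. fill(A) -> (A=3 B=0 C=11)
  2. pour(A -> B) -> (A=0 B=3 C=11)
  3. fill(A) -> (A=3 B=3 C=11)
  4. pour(C -> B) -> (A=3 B=4 C=10)
  5. empty(B) -> (A=3 B=0 C=10)
  6. pour(C -> B) -> (A=3 B=4 C=6)
Reached target in 6 moves.

Answer: 6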